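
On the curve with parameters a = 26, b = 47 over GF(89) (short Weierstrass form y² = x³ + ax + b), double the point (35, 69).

tangent at (35, 69): λ = (3·35² + 26)/(2·69) ≡ 52/49. 49⁻¹ ≡ 20 (mod 89), so λ ≡ 52·20 ≡ 61.
  x = λ² - 35 - 35 = 3721 - 70 ≡ 2; y = λ·(35 - 2) - 69 ≡ 75. → (2, 75)

(2, 75)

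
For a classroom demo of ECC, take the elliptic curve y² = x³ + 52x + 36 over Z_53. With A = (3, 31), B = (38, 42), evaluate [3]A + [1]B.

(38, 42)

First 3A:
Repeated addition: build up to 3A.
2A: tangent at (3, 31): λ = (3·3² + 52)/(2·31) ≡ 26/9. 9⁻¹ ≡ 6 (mod 53) since 9·6 = 54 ≡ 1, so λ ≡ 26·6 ≡ 50.
  x = λ² - 3 - 3 = 2500 - 6 ≡ 3; y = λ·(3 - 3) - 31 ≡ 22. → (3, 22)
3A: (3, 22) + (3, 31): same x and y₁ ≡ -y₂, so the sum is the point at infinity.
3A = the point at infinity.
Finally 3A + B:
the point at infinity + (38, 42) = (38, 42) (identity).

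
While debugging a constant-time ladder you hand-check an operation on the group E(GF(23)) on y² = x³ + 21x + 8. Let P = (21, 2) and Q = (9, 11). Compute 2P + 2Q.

(22, 20)

First 2P:
Repeated addition: build up to 2P.
2P: tangent at (21, 2): λ = (3·21² + 21)/(2·2) ≡ 10/4. 4⁻¹ ≡ 6 (mod 23), so λ ≡ 10·6 ≡ 14.
  x = λ² - 21 - 21 = 196 - 42 ≡ 16; y = λ·(21 - 16) - 2 ≡ 22. → (16, 22)
2P = (16, 22).
Next 2Q:
Repeated addition: build up to 2Q.
2Q: tangent at (9, 11): λ = (3·9² + 21)/(2·11) ≡ 11/22. 22⁻¹ ≡ 22 (mod 23) since 22·22 = 484 ≡ 1, so λ ≡ 11·22 ≡ 12.
  x = λ² - 9 - 9 = 144 - 18 ≡ 11; y = λ·(9 - 11) - 11 ≡ 11. → (11, 11)
2Q = (11, 11).
Finally 2P + 2Q:
(16, 22) + (11, 11). λ = (11 - 22)/(11 - 16) ≡ 12/18 mod 23. 18⁻¹ ≡ 9 (mod 23), so λ ≡ 16.
  x = λ² - 16 - 11 = 256 - 27 ≡ 22; y = λ·(16 - 22) - 22 ≡ 20. → (22, 20)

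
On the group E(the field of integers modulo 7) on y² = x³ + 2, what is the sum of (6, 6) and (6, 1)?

O

The two points share x = 6 and their y-coordinates satisfy 6 + 1 ≡ 0 (mod 7), so they are inverses. Their sum is O.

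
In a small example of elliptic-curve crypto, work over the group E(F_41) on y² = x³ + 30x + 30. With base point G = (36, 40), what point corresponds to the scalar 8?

(7, 3)

Double-and-add on 8 = (1000)₂. Start with G = (36, 40) for the leading 1-bit.
double: tangent at (36, 40): λ = (3·36² + 30)/(2·40) ≡ 23/39. 39⁻¹ ≡ 20 (mod 41) since 39·20 = 780 ≡ 1, so λ ≡ 23·20 ≡ 9.
  x = λ² - 36 - 36 = 81 - 72 ≡ 9; y = λ·(36 - 9) - 40 ≡ 39. → (9, 39)
double: tangent at (9, 39): λ = (3·9² + 30)/(2·39) ≡ 27/37. 37⁻¹ ≡ 10 (mod 41), so λ ≡ 27·10 ≡ 24.
  x = λ² - 9 - 9 = 576 - 18 ≡ 25; y = λ·(9 - 25) - 39 ≡ 28. → (25, 28)
double: tangent at (25, 28): λ = (3·25² + 30)/(2·28) ≡ 19/15. 15⁻¹ ≡ 11 (mod 41), so λ ≡ 19·11 ≡ 4.
  x = λ² - 25 - 25 = 16 - 50 ≡ 7; y = λ·(25 - 7) - 28 ≡ 3. → (7, 3)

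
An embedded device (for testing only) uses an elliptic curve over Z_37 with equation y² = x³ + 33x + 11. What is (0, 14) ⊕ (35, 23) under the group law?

(13, 26)

(0, 14) + (35, 23). λ = (23 - 14)/(35 - 0) ≡ 9/35 mod 37. 35⁻¹ ≡ 18 (mod 37), so λ ≡ 14.
  x = λ² - 0 - 35 = 196 - 35 ≡ 13; y = λ·(0 - 13) - 14 ≡ 26. → (13, 26)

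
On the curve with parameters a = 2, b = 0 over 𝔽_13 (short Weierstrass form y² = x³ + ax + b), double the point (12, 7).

(1, 9)

tangent at (12, 7): λ = (3·12² + 2)/(2·7) ≡ 5/1. 1⁻¹ ≡ 1 (mod 13) since 1·1 = 1 ≡ 1, so λ ≡ 5·1 ≡ 5.
  x = λ² - 12 - 12 = 25 - 24 ≡ 1; y = λ·(12 - 1) - 7 ≡ 9. → (1, 9)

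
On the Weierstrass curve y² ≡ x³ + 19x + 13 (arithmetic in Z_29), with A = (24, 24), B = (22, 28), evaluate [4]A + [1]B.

First 4A:
Double-and-add on 4 = (100)₂. Start with A = (24, 24) for the leading 1-bit.
double: tangent at (24, 24): λ = (3·24² + 19)/(2·24) ≡ 7/19. 19⁻¹ ≡ 26 (mod 29) since 19·26 = 494 ≡ 1, so λ ≡ 7·26 ≡ 8.
  x = λ² - 24 - 24 = 64 - 48 ≡ 16; y = λ·(24 - 16) - 24 ≡ 11. → (16, 11)
double: tangent at (16, 11): λ = (3·16² + 19)/(2·11) ≡ 4/22. 22⁻¹ ≡ 4 (mod 29) since 22·4 = 88 ≡ 1, so λ ≡ 4·4 ≡ 16.
  x = λ² - 16 - 16 = 256 - 32 ≡ 21; y = λ·(16 - 21) - 11 ≡ 25. → (21, 25)
4A = (21, 25).
Finally 4A + B:
(21, 25) + (22, 28). λ = (28 - 25)/(22 - 21) ≡ 3/1 mod 29. 1⁻¹ ≡ 1 (mod 29) since 1·1 = 1 ≡ 1, so λ ≡ 3.
  x = λ² - 21 - 22 = 9 - 43 ≡ 24; y = λ·(21 - 24) - 25 ≡ 24. → (24, 24)

(24, 24)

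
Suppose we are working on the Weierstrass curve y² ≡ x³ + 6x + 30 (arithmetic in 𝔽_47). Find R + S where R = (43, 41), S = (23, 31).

(43, 41) + (23, 31). λ = (31 - 41)/(23 - 43) ≡ 37/27 mod 47. 27⁻¹ ≡ 7 (mod 47), so λ ≡ 24.
  x = λ² - 43 - 23 = 576 - 66 ≡ 40; y = λ·(43 - 40) - 41 ≡ 31. → (40, 31)

(40, 31)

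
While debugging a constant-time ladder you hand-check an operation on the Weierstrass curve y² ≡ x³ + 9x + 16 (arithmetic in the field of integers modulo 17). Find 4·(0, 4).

(2, 5)

Write Q = (0, 4).
Repeated addition: build up to 4Q.
2Q: tangent at (0, 4): λ = (3·0² + 9)/(2·4) ≡ 9/8. 8⁻¹ ≡ 15 (mod 17) since 8·15 = 120 ≡ 1, so λ ≡ 9·15 ≡ 16.
  x = λ² - 0 - 0 = 256 - 0 ≡ 1; y = λ·(0 - 1) - 4 ≡ 14. → (1, 14)
3Q: (1, 14) + (0, 4). λ = (4 - 14)/(0 - 1) ≡ 7/16 mod 17. 16⁻¹ ≡ 16 (mod 17), so λ ≡ 10.
  x = λ² - 1 - 0 = 100 - 1 ≡ 14; y = λ·(1 - 14) - 14 ≡ 9. → (14, 9)
4Q: (14, 9) + (0, 4). λ = (4 - 9)/(0 - 14) ≡ 12/3 mod 17. 3⁻¹ ≡ 6 (mod 17), so λ ≡ 4.
  x = λ² - 14 - 0 = 16 - 14 ≡ 2; y = λ·(14 - 2) - 9 ≡ 5. → (2, 5)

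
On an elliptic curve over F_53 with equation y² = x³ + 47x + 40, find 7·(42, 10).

(42, 10)

Write P = (42, 10).
Repeated addition: build up to 7P.
2P: tangent at (42, 10): λ = (3·42² + 47)/(2·10) ≡ 39/20. 20⁻¹ ≡ 8 (mod 53), so λ ≡ 39·8 ≡ 47.
  x = λ² - 42 - 42 = 2209 - 84 ≡ 5; y = λ·(42 - 5) - 10 ≡ 33. → (5, 33)
3P: (5, 33) + (42, 10). λ = (10 - 33)/(42 - 5) ≡ 30/37 mod 53. 37⁻¹ ≡ 43 (mod 53) since 37·43 = 1591 ≡ 1, so λ ≡ 18.
  x = λ² - 5 - 42 = 324 - 47 ≡ 12; y = λ·(5 - 12) - 33 ≡ 0. → (12, 0)
4P: (12, 0) + (42, 10). λ = (10 - 0)/(42 - 12) ≡ 10/30 mod 53. 30⁻¹ ≡ 23 (mod 53), so λ ≡ 18.
  x = λ² - 12 - 42 = 324 - 54 ≡ 5; y = λ·(12 - 5) - 0 ≡ 20. → (5, 20)
5P: (5, 20) + (42, 10). λ = (10 - 20)/(42 - 5) ≡ 43/37 mod 53. 37⁻¹ ≡ 43 (mod 53) since 37·43 = 1591 ≡ 1, so λ ≡ 47.
  x = λ² - 5 - 42 = 2209 - 47 ≡ 42; y = λ·(5 - 42) - 20 ≡ 43. → (42, 43)
6P: (42, 43) + (42, 10): same x and y₁ ≡ -y₂, so the sum is O.
7P: O + (42, 10) = (42, 10) (identity).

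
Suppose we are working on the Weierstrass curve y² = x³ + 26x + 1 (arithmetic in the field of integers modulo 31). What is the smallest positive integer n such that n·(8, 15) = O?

7

2P: tangent at (8, 15): λ = (3·8² + 26)/(2·15) ≡ 1/30. 30⁻¹ ≡ 30 (mod 31), so λ ≡ 1·30 ≡ 30.
  x = λ² - 8 - 8 = 900 - 16 ≡ 16; y = λ·(8 - 16) - 15 ≡ 24. → (16, 24)
3P: (16, 24) + (8, 15). λ = (15 - 24)/(8 - 16) ≡ 22/23 mod 31. 23⁻¹ ≡ 27 (mod 31), so λ ≡ 5.
  x = λ² - 16 - 8 = 25 - 24 ≡ 1; y = λ·(16 - 1) - 24 ≡ 20. → (1, 20)
4P: (1, 20) + (8, 15). λ = (15 - 20)/(8 - 1) ≡ 26/7 mod 31. 7⁻¹ ≡ 9 (mod 31) since 7·9 = 63 ≡ 1, so λ ≡ 17.
  x = λ² - 1 - 8 = 289 - 9 ≡ 1; y = λ·(1 - 1) - 20 ≡ 11. → (1, 11)
5P: (1, 11) + (8, 15). λ = (15 - 11)/(8 - 1) ≡ 4/7 mod 31. 7⁻¹ ≡ 9 (mod 31), so λ ≡ 5.
  x = λ² - 1 - 8 = 25 - 9 ≡ 16; y = λ·(1 - 16) - 11 ≡ 7. → (16, 7)
6P: (16, 7) + (8, 15). λ = (15 - 7)/(8 - 16) ≡ 8/23 mod 31. 23⁻¹ ≡ 27 (mod 31), so λ ≡ 30.
  x = λ² - 16 - 8 = 900 - 24 ≡ 8; y = λ·(16 - 8) - 7 ≡ 16. → (8, 16)
7P: (8, 16) + (8, 15): same x and y₁ ≡ -y₂, so the sum is O.
7P = O, so the order is 7.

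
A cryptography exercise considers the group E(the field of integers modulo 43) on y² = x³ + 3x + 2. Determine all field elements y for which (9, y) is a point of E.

x³ + 3x + 2 = 758 ≡ 27 (mod 43).
27 is a non-residue mod 43; no y exists.

none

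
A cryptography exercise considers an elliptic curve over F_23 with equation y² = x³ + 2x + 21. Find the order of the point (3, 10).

7

2P: tangent at (3, 10): λ = (3·3² + 2)/(2·10) ≡ 6/20. 20⁻¹ ≡ 15 (mod 23), so λ ≡ 6·15 ≡ 21.
  x = λ² - 3 - 3 = 441 - 6 ≡ 21; y = λ·(3 - 21) - 10 ≡ 3. → (21, 3)
3P: (21, 3) + (3, 10). λ = (10 - 3)/(3 - 21) ≡ 7/5 mod 23. 5⁻¹ ≡ 14 (mod 23) since 5·14 = 70 ≡ 1, so λ ≡ 6.
  x = λ² - 21 - 3 = 36 - 24 ≡ 12; y = λ·(21 - 12) - 3 ≡ 5. → (12, 5)
4P: (12, 5) + (3, 10). λ = (10 - 5)/(3 - 12) ≡ 5/14 mod 23. 14⁻¹ ≡ 5 (mod 23), so λ ≡ 2.
  x = λ² - 12 - 3 = 4 - 15 ≡ 12; y = λ·(12 - 12) - 5 ≡ 18. → (12, 18)
5P: (12, 18) + (3, 10). λ = (10 - 18)/(3 - 12) ≡ 15/14 mod 23. 14⁻¹ ≡ 5 (mod 23) since 14·5 = 70 ≡ 1, so λ ≡ 6.
  x = λ² - 12 - 3 = 36 - 15 ≡ 21; y = λ·(12 - 21) - 18 ≡ 20. → (21, 20)
6P: (21, 20) + (3, 10). λ = (10 - 20)/(3 - 21) ≡ 13/5 mod 23. 5⁻¹ ≡ 14 (mod 23), so λ ≡ 21.
  x = λ² - 21 - 3 = 441 - 24 ≡ 3; y = λ·(21 - 3) - 20 ≡ 13. → (3, 13)
7P: (3, 13) + (3, 10): same x and y₁ ≡ -y₂, so the sum is 𝒪.
7P = 𝒪, so the order is 7.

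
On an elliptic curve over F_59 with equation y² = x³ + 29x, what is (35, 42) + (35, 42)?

tangent at (35, 42): λ = (3·35² + 29)/(2·42) ≡ 46/25. 25⁻¹ ≡ 26 (mod 59), so λ ≡ 46·26 ≡ 16.
  x = λ² - 35 - 35 = 256 - 70 ≡ 9; y = λ·(35 - 9) - 42 ≡ 20. → (9, 20)

(9, 20)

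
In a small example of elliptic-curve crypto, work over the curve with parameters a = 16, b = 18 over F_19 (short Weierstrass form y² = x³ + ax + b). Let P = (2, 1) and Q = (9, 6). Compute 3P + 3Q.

(12, 0)

First 3P:
Repeated addition: build up to 3P.
2P: tangent at (2, 1): λ = (3·2² + 16)/(2·1) ≡ 9/2. 2⁻¹ ≡ 10 (mod 19), so λ ≡ 9·10 ≡ 14.
  x = λ² - 2 - 2 = 196 - 4 ≡ 2; y = λ·(2 - 2) - 1 ≡ 18. → (2, 18)
3P: (2, 18) + (2, 1): same x and y₁ ≡ -y₂, so the sum is O.
3P = O.
Next 3Q:
Repeated addition: build up to 3Q.
2Q: tangent at (9, 6): λ = (3·9² + 16)/(2·6) ≡ 12/12. 12⁻¹ ≡ 8 (mod 19) since 12·8 = 96 ≡ 1, so λ ≡ 12·8 ≡ 1.
  x = λ² - 9 - 9 = 1 - 18 ≡ 2; y = λ·(9 - 2) - 6 ≡ 1. → (2, 1)
3Q: (2, 1) + (9, 6). λ = (6 - 1)/(9 - 2) ≡ 5/7 mod 19. 7⁻¹ ≡ 11 (mod 19) since 7·11 = 77 ≡ 1, so λ ≡ 17.
  x = λ² - 2 - 9 = 289 - 11 ≡ 12; y = λ·(2 - 12) - 1 ≡ 0. → (12, 0)
3Q = (12, 0).
Finally 3P + 3Q:
O + (12, 0) = (12, 0) (identity).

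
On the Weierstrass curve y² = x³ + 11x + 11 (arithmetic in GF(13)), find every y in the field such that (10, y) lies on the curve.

x³ + 11x + 11 = 1121 ≡ 3 (mod 13).
Square roots of 3 mod 13: 4 and 9 (since 4² = 16 ≡ 3).

4, 9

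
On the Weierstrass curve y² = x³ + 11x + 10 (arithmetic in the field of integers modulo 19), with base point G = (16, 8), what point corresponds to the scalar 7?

Repeated addition: build up to 7G.
2G: tangent at (16, 8): λ = (3·16² + 11)/(2·8) ≡ 0/16. 16⁻¹ ≡ 6 (mod 19), so λ ≡ 0·6 ≡ 0.
  x = λ² - 16 - 16 = 0 - 32 ≡ 6; y = λ·(16 - 6) - 8 ≡ 11. → (6, 11)
3G: (6, 11) + (16, 8). λ = (8 - 11)/(16 - 6) ≡ 16/10 mod 19. 10⁻¹ ≡ 2 (mod 19), so λ ≡ 13.
  x = λ² - 6 - 16 = 169 - 22 ≡ 14; y = λ·(6 - 14) - 11 ≡ 18. → (14, 18)
4G: (14, 18) + (16, 8). λ = (8 - 18)/(16 - 14) ≡ 9/2 mod 19. 2⁻¹ ≡ 10 (mod 19), so λ ≡ 14.
  x = λ² - 14 - 16 = 196 - 30 ≡ 14; y = λ·(14 - 14) - 18 ≡ 1. → (14, 1)
5G: (14, 1) + (16, 8). λ = (8 - 1)/(16 - 14) ≡ 7/2 mod 19. 2⁻¹ ≡ 10 (mod 19) since 2·10 = 20 ≡ 1, so λ ≡ 13.
  x = λ² - 14 - 16 = 169 - 30 ≡ 6; y = λ·(14 - 6) - 1 ≡ 8. → (6, 8)
6G: (6, 8) + (16, 8). λ = (8 - 8)/(16 - 6) ≡ 0/10 mod 19. 10⁻¹ ≡ 2 (mod 19) since 10·2 = 20 ≡ 1, so λ ≡ 0.
  x = λ² - 6 - 16 = 0 - 22 ≡ 16; y = λ·(6 - 16) - 8 ≡ 11. → (16, 11)
7G: (16, 11) + (16, 8): same x and y₁ ≡ -y₂, so the sum is the point at infinity.

O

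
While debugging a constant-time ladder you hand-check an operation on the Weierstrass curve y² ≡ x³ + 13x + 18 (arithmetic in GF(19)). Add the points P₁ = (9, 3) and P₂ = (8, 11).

(9, 16)

(9, 3) + (8, 11). λ = (11 - 3)/(8 - 9) ≡ 8/18 mod 19. 18⁻¹ ≡ 18 (mod 19) since 18·18 = 324 ≡ 1, so λ ≡ 11.
  x = λ² - 9 - 8 = 121 - 17 ≡ 9; y = λ·(9 - 9) - 3 ≡ 16. → (9, 16)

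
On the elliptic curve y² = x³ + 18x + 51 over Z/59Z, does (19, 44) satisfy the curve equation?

no

y² = 44² ≡ 48; x³ + 18x + 51 = 7252 ≡ 54 (mod 59). 48 ≠ 54.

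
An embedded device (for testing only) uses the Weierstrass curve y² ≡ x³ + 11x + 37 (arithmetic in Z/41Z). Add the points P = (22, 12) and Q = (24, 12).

(22, 12) + (24, 12). λ = (12 - 12)/(24 - 22) ≡ 0/2 mod 41. 2⁻¹ ≡ 21 (mod 41), so λ ≡ 0.
  x = λ² - 22 - 24 = 0 - 46 ≡ 36; y = λ·(22 - 36) - 12 ≡ 29. → (36, 29)

(36, 29)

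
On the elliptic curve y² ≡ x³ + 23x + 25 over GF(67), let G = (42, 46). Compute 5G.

Double-and-add on 5 = (101)₂. Start with G = (42, 46) for the leading 1-bit.
double: tangent at (42, 46): λ = (3·42² + 23)/(2·46) ≡ 22/25. 25⁻¹ ≡ 59 (mod 67) since 25·59 = 1475 ≡ 1, so λ ≡ 22·59 ≡ 25.
  x = λ² - 42 - 42 = 625 - 84 ≡ 5; y = λ·(42 - 5) - 46 ≡ 8. → (5, 8)
double: tangent at (5, 8): λ = (3·5² + 23)/(2·8) ≡ 31/16. 16⁻¹ ≡ 21 (mod 67), so λ ≡ 31·21 ≡ 48.
  x = λ² - 5 - 5 = 2304 - 10 ≡ 16; y = λ·(5 - 16) - 8 ≡ 0. → (16, 0)
add G: (16, 0) + (42, 46). λ = (46 - 0)/(42 - 16) ≡ 46/26 mod 67. 26⁻¹ ≡ 49 (mod 67), so λ ≡ 43.
  x = λ² - 16 - 42 = 1849 - 58 ≡ 49; y = λ·(16 - 49) - 0 ≡ 55. → (49, 55)

(49, 55)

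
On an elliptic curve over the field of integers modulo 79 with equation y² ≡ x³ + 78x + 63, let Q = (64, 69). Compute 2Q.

tangent at (64, 69): λ = (3·64² + 78)/(2·69) ≡ 42/59. 59⁻¹ ≡ 75 (mod 79), so λ ≡ 42·75 ≡ 69.
  x = λ² - 64 - 64 = 4761 - 128 ≡ 51; y = λ·(64 - 51) - 69 ≡ 38. → (51, 38)

(51, 38)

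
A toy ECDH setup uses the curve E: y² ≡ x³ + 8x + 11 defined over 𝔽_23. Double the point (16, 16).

(17, 0)

tangent at (16, 16): λ = (3·16² + 8)/(2·16) ≡ 17/9. 9⁻¹ ≡ 18 (mod 23) since 9·18 = 162 ≡ 1, so λ ≡ 17·18 ≡ 7.
  x = λ² - 16 - 16 = 49 - 32 ≡ 17; y = λ·(16 - 17) - 16 ≡ 0. → (17, 0)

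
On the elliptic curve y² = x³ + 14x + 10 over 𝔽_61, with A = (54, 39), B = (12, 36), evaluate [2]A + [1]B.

First 2A:
Repeated addition: build up to 2A.
2A: tangent at (54, 39): λ = (3·54² + 14)/(2·39) ≡ 39/17. 17⁻¹ ≡ 18 (mod 61), so λ ≡ 39·18 ≡ 31.
  x = λ² - 54 - 54 = 961 - 108 ≡ 60; y = λ·(54 - 60) - 39 ≡ 19. → (60, 19)
2A = (60, 19).
Finally 2A + B:
(60, 19) + (12, 36). λ = (36 - 19)/(12 - 60) ≡ 17/13 mod 61. 13⁻¹ ≡ 47 (mod 61) since 13·47 = 611 ≡ 1, so λ ≡ 6.
  x = λ² - 60 - 12 = 36 - 72 ≡ 25; y = λ·(60 - 25) - 19 ≡ 8. → (25, 8)

(25, 8)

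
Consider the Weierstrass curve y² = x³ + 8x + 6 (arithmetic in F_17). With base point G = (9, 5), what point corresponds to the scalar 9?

(4, 0)

Repeated addition: build up to 9G.
2G: tangent at (9, 5): λ = (3·9² + 8)/(2·5) ≡ 13/10. 10⁻¹ ≡ 12 (mod 17) since 10·12 = 120 ≡ 1, so λ ≡ 13·12 ≡ 3.
  x = λ² - 9 - 9 = 9 - 18 ≡ 8; y = λ·(9 - 8) - 5 ≡ 15. → (8, 15)
3G: (8, 15) + (9, 5). λ = (5 - 15)/(9 - 8) ≡ 7/1 mod 17. 1⁻¹ ≡ 1 (mod 17) since 1·1 = 1 ≡ 1, so λ ≡ 7.
  x = λ² - 8 - 9 = 49 - 17 ≡ 15; y = λ·(8 - 15) - 15 ≡ 4. → (15, 4)
4G: (15, 4) + (9, 5). λ = (5 - 4)/(9 - 15) ≡ 1/11 mod 17. 11⁻¹ ≡ 14 (mod 17), so λ ≡ 14.
  x = λ² - 15 - 9 = 196 - 24 ≡ 2; y = λ·(15 - 2) - 4 ≡ 8. → (2, 8)
5G: (2, 8) + (9, 5). λ = (5 - 8)/(9 - 2) ≡ 14/7 mod 17. 7⁻¹ ≡ 5 (mod 17) since 7·5 = 35 ≡ 1, so λ ≡ 2.
  x = λ² - 2 - 9 = 4 - 11 ≡ 10; y = λ·(2 - 10) - 8 ≡ 10. → (10, 10)
6G: (10, 10) + (9, 5). λ = (5 - 10)/(9 - 10) ≡ 12/16 mod 17. 16⁻¹ ≡ 16 (mod 17), so λ ≡ 5.
  x = λ² - 10 - 9 = 25 - 19 ≡ 6; y = λ·(10 - 6) - 10 ≡ 10. → (6, 10)
7G: (6, 10) + (9, 5). λ = (5 - 10)/(9 - 6) ≡ 12/3 mod 17. 3⁻¹ ≡ 6 (mod 17), so λ ≡ 4.
  x = λ² - 6 - 9 = 16 - 15 ≡ 1; y = λ·(6 - 1) - 10 ≡ 10. → (1, 10)
8G: (1, 10) + (9, 5). λ = (5 - 10)/(9 - 1) ≡ 12/8 mod 17. 8⁻¹ ≡ 15 (mod 17) since 8·15 = 120 ≡ 1, so λ ≡ 10.
  x = λ² - 1 - 9 = 100 - 10 ≡ 5; y = λ·(1 - 5) - 10 ≡ 1. → (5, 1)
9G: (5, 1) + (9, 5). λ = (5 - 1)/(9 - 5) ≡ 4/4 mod 17. 4⁻¹ ≡ 13 (mod 17), so λ ≡ 1.
  x = λ² - 5 - 9 = 1 - 14 ≡ 4; y = λ·(5 - 4) - 1 ≡ 0. → (4, 0)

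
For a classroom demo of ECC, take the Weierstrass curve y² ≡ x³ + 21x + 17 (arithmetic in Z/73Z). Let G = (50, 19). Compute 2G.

(64, 11)

tangent at (50, 19): λ = (3·50² + 21)/(2·19) ≡ 2/38. 38⁻¹ ≡ 25 (mod 73) since 38·25 = 950 ≡ 1, so λ ≡ 2·25 ≡ 50.
  x = λ² - 50 - 50 = 2500 - 100 ≡ 64; y = λ·(50 - 64) - 19 ≡ 11. → (64, 11)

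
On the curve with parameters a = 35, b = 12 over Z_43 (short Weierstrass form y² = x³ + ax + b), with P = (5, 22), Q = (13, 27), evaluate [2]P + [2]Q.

First 2P:
Repeated addition: build up to 2P.
2P: tangent at (5, 22): λ = (3·5² + 35)/(2·22) ≡ 24/1. 1⁻¹ ≡ 1 (mod 43) since 1·1 = 1 ≡ 1, so λ ≡ 24·1 ≡ 24.
  x = λ² - 5 - 5 = 576 - 10 ≡ 7; y = λ·(5 - 7) - 22 ≡ 16. → (7, 16)
2P = (7, 16).
Next 2Q:
Repeated addition: build up to 2Q.
2Q: tangent at (13, 27): λ = (3·13² + 35)/(2·27) ≡ 26/11. 11⁻¹ ≡ 4 (mod 43), so λ ≡ 26·4 ≡ 18.
  x = λ² - 13 - 13 = 324 - 26 ≡ 40; y = λ·(13 - 40) - 27 ≡ 3. → (40, 3)
2Q = (40, 3).
Finally 2P + 2Q:
(7, 16) + (40, 3). λ = (3 - 16)/(40 - 7) ≡ 30/33 mod 43. 33⁻¹ ≡ 30 (mod 43), so λ ≡ 40.
  x = λ² - 7 - 40 = 1600 - 47 ≡ 5; y = λ·(7 - 5) - 16 ≡ 21. → (5, 21)

(5, 21)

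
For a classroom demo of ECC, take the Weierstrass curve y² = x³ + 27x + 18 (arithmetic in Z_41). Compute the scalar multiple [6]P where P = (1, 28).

(0, 10)

Repeated addition: build up to 6P.
2P: tangent at (1, 28): λ = (3·1² + 27)/(2·28) ≡ 30/15. 15⁻¹ ≡ 11 (mod 41) since 15·11 = 165 ≡ 1, so λ ≡ 30·11 ≡ 2.
  x = λ² - 1 - 1 = 4 - 2 ≡ 2; y = λ·(1 - 2) - 28 ≡ 11. → (2, 11)
3P: (2, 11) + (1, 28). λ = (28 - 11)/(1 - 2) ≡ 17/40 mod 41. 40⁻¹ ≡ 40 (mod 41) since 40·40 = 1600 ≡ 1, so λ ≡ 24.
  x = λ² - 2 - 1 = 576 - 3 ≡ 40; y = λ·(2 - 40) - 11 ≡ 20. → (40, 20)
4P: (40, 20) + (1, 28). λ = (28 - 20)/(1 - 40) ≡ 8/2 mod 41. 2⁻¹ ≡ 21 (mod 41) since 2·21 = 42 ≡ 1, so λ ≡ 4.
  x = λ² - 40 - 1 = 16 - 41 ≡ 16; y = λ·(40 - 16) - 20 ≡ 35. → (16, 35)
5P: (16, 35) + (1, 28). λ = (28 - 35)/(1 - 16) ≡ 34/26 mod 41. 26⁻¹ ≡ 30 (mod 41), so λ ≡ 36.
  x = λ² - 16 - 1 = 1296 - 17 ≡ 8; y = λ·(16 - 8) - 35 ≡ 7. → (8, 7)
6P: (8, 7) + (1, 28). λ = (28 - 7)/(1 - 8) ≡ 21/34 mod 41. 34⁻¹ ≡ 35 (mod 41) since 34·35 = 1190 ≡ 1, so λ ≡ 38.
  x = λ² - 8 - 1 = 1444 - 9 ≡ 0; y = λ·(8 - 0) - 7 ≡ 10. → (0, 10)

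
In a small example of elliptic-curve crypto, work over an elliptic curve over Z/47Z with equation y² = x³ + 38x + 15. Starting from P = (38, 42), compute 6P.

Double-and-add on 6 = (110)₂. Start with P = (38, 42) for the leading 1-bit.
double: tangent at (38, 42): λ = (3·38² + 38)/(2·42) ≡ 46/37. 37⁻¹ ≡ 14 (mod 47), so λ ≡ 46·14 ≡ 33.
  x = λ² - 38 - 38 = 1089 - 76 ≡ 26; y = λ·(38 - 26) - 42 ≡ 25. → (26, 25)
add P: (26, 25) + (38, 42). λ = (42 - 25)/(38 - 26) ≡ 17/12 mod 47. 12⁻¹ ≡ 4 (mod 47) since 12·4 = 48 ≡ 1, so λ ≡ 21.
  x = λ² - 26 - 38 = 441 - 64 ≡ 1; y = λ·(26 - 1) - 25 ≡ 30. → (1, 30)
double: tangent at (1, 30): λ = (3·1² + 38)/(2·30) ≡ 41/13. 13⁻¹ ≡ 29 (mod 47), so λ ≡ 41·29 ≡ 14.
  x = λ² - 1 - 1 = 196 - 2 ≡ 6; y = λ·(1 - 6) - 30 ≡ 41. → (6, 41)

(6, 41)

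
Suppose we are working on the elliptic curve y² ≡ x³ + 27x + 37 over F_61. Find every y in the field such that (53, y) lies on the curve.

23, 38

x³ + 27x + 37 = 150345 ≡ 41 (mod 61).
Square roots of 41 mod 61: 23 and 38 (since 23² = 529 ≡ 41).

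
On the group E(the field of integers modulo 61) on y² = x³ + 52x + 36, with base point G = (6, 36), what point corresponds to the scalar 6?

(13, 46)

Repeated addition: build up to 6G.
2G: tangent at (6, 36): λ = (3·6² + 52)/(2·36) ≡ 38/11. 11⁻¹ ≡ 50 (mod 61) since 11·50 = 550 ≡ 1, so λ ≡ 38·50 ≡ 9.
  x = λ² - 6 - 6 = 81 - 12 ≡ 8; y = λ·(6 - 8) - 36 ≡ 7. → (8, 7)
3G: (8, 7) + (6, 36). λ = (36 - 7)/(6 - 8) ≡ 29/59 mod 61. 59⁻¹ ≡ 30 (mod 61), so λ ≡ 16.
  x = λ² - 8 - 6 = 256 - 14 ≡ 59; y = λ·(8 - 59) - 7 ≡ 31. → (59, 31)
4G: (59, 31) + (6, 36). λ = (36 - 31)/(6 - 59) ≡ 5/8 mod 61. 8⁻¹ ≡ 23 (mod 61) since 8·23 = 184 ≡ 1, so λ ≡ 54.
  x = λ² - 59 - 6 = 2916 - 65 ≡ 45; y = λ·(59 - 45) - 31 ≡ 54. → (45, 54)
5G: (45, 54) + (6, 36). λ = (36 - 54)/(6 - 45) ≡ 43/22 mod 61. 22⁻¹ ≡ 25 (mod 61) since 22·25 = 550 ≡ 1, so λ ≡ 38.
  x = λ² - 45 - 6 = 1444 - 51 ≡ 51; y = λ·(45 - 51) - 54 ≡ 23. → (51, 23)
6G: (51, 23) + (6, 36). λ = (36 - 23)/(6 - 51) ≡ 13/16 mod 61. 16⁻¹ ≡ 42 (mod 61), so λ ≡ 58.
  x = λ² - 51 - 6 = 3364 - 57 ≡ 13; y = λ·(51 - 13) - 23 ≡ 46. → (13, 46)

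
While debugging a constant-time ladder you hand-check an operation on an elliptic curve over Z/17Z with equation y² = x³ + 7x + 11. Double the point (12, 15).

tangent at (12, 15): λ = (3·12² + 7)/(2·15) ≡ 14/13. 13⁻¹ ≡ 4 (mod 17), so λ ≡ 14·4 ≡ 5.
  x = λ² - 12 - 12 = 25 - 24 ≡ 1; y = λ·(12 - 1) - 15 ≡ 6. → (1, 6)

(1, 6)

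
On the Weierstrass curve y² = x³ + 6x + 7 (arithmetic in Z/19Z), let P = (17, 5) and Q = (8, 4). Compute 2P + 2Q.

First 2P:
Repeated addition: build up to 2P.
2P: tangent at (17, 5): λ = (3·17² + 6)/(2·5) ≡ 18/10. 10⁻¹ ≡ 2 (mod 19), so λ ≡ 18·2 ≡ 17.
  x = λ² - 17 - 17 = 289 - 34 ≡ 8; y = λ·(17 - 8) - 5 ≡ 15. → (8, 15)
2P = (8, 15).
Next 2Q:
Repeated addition: build up to 2Q.
2Q: tangent at (8, 4): λ = (3·8² + 6)/(2·4) ≡ 8/8. 8⁻¹ ≡ 12 (mod 19) since 8·12 = 96 ≡ 1, so λ ≡ 8·12 ≡ 1.
  x = λ² - 8 - 8 = 1 - 16 ≡ 4; y = λ·(8 - 4) - 4 ≡ 0. → (4, 0)
2Q = (4, 0).
Finally 2P + 2Q:
(8, 15) + (4, 0). λ = (0 - 15)/(4 - 8) ≡ 4/15 mod 19. 15⁻¹ ≡ 14 (mod 19), so λ ≡ 18.
  x = λ² - 8 - 4 = 324 - 12 ≡ 8; y = λ·(8 - 8) - 15 ≡ 4. → (8, 4)

(8, 4)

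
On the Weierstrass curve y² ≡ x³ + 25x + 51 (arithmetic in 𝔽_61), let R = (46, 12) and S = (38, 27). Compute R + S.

(52, 45)

(46, 12) + (38, 27). λ = (27 - 12)/(38 - 46) ≡ 15/53 mod 61. 53⁻¹ ≡ 38 (mod 61) since 53·38 = 2014 ≡ 1, so λ ≡ 21.
  x = λ² - 46 - 38 = 441 - 84 ≡ 52; y = λ·(46 - 52) - 12 ≡ 45. → (52, 45)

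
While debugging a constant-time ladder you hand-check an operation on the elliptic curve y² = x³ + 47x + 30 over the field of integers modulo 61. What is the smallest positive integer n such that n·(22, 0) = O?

2P: (22, 0) + (22, 0): same x and y₁ ≡ -y₂, so the sum is O.
2P = O, so the order is 2.

2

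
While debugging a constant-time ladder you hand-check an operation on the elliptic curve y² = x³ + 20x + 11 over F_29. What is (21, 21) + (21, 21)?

tangent at (21, 21): λ = (3·21² + 20)/(2·21) ≡ 9/13. 13⁻¹ ≡ 9 (mod 29) since 13·9 = 117 ≡ 1, so λ ≡ 9·9 ≡ 23.
  x = λ² - 21 - 21 = 529 - 42 ≡ 23; y = λ·(21 - 23) - 21 ≡ 20. → (23, 20)

(23, 20)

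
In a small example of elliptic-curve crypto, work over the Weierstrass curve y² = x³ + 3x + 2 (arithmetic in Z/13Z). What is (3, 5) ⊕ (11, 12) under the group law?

(2, 4)

(3, 5) + (11, 12). λ = (12 - 5)/(11 - 3) ≡ 7/8 mod 13. 8⁻¹ ≡ 5 (mod 13), so λ ≡ 9.
  x = λ² - 3 - 11 = 81 - 14 ≡ 2; y = λ·(3 - 2) - 5 ≡ 4. → (2, 4)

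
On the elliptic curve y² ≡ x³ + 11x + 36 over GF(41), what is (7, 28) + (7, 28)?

(37, 25)

tangent at (7, 28): λ = (3·7² + 11)/(2·28) ≡ 35/15. 15⁻¹ ≡ 11 (mod 41) since 15·11 = 165 ≡ 1, so λ ≡ 35·11 ≡ 16.
  x = λ² - 7 - 7 = 256 - 14 ≡ 37; y = λ·(7 - 37) - 28 ≡ 25. → (37, 25)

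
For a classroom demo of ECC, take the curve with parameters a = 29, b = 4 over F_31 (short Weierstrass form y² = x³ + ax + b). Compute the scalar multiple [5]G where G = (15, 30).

(15, 30)

Repeated addition: build up to 5G.
2G: tangent at (15, 30): λ = (3·15² + 29)/(2·30) ≡ 22/29. 29⁻¹ ≡ 15 (mod 31) since 29·15 = 435 ≡ 1, so λ ≡ 22·15 ≡ 20.
  x = λ² - 15 - 15 = 400 - 30 ≡ 29; y = λ·(15 - 29) - 30 ≡ 0. → (29, 0)
3G: (29, 0) + (15, 30). λ = (30 - 0)/(15 - 29) ≡ 30/17 mod 31. 17⁻¹ ≡ 11 (mod 31), so λ ≡ 20.
  x = λ² - 29 - 15 = 400 - 44 ≡ 15; y = λ·(29 - 15) - 0 ≡ 1. → (15, 1)
4G: (15, 1) + (15, 30): same x and y₁ ≡ -y₂, so the sum is O.
5G: O + (15, 30) = (15, 30) (identity).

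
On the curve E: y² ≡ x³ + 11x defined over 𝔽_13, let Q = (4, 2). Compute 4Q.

(4, 2)

Double-and-add on 4 = (100)₂. Start with Q = (4, 2) for the leading 1-bit.
double: tangent at (4, 2): λ = (3·4² + 11)/(2·2) ≡ 7/4. 4⁻¹ ≡ 10 (mod 13), so λ ≡ 7·10 ≡ 5.
  x = λ² - 4 - 4 = 25 - 8 ≡ 4; y = λ·(4 - 4) - 2 ≡ 11. → (4, 11)
double: tangent at (4, 11): λ = (3·4² + 11)/(2·11) ≡ 7/9. 9⁻¹ ≡ 3 (mod 13), so λ ≡ 7·3 ≡ 8.
  x = λ² - 4 - 4 = 64 - 8 ≡ 4; y = λ·(4 - 4) - 11 ≡ 2. → (4, 2)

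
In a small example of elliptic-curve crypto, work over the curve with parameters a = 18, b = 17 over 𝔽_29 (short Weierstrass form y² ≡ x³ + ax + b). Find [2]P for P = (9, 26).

tangent at (9, 26): λ = (3·9² + 18)/(2·26) ≡ 0/23. 23⁻¹ ≡ 24 (mod 29) since 23·24 = 552 ≡ 1, so λ ≡ 0·24 ≡ 0.
  x = λ² - 9 - 9 = 0 - 18 ≡ 11; y = λ·(9 - 11) - 26 ≡ 3. → (11, 3)

(11, 3)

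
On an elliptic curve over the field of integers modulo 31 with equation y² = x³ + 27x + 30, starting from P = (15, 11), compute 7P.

(6, 6)

Double-and-add on 7 = (111)₂. Start with P = (15, 11) for the leading 1-bit.
double: tangent at (15, 11): λ = (3·15² + 27)/(2·11) ≡ 20/22. 22⁻¹ ≡ 24 (mod 31), so λ ≡ 20·24 ≡ 15.
  x = λ² - 15 - 15 = 225 - 30 ≡ 9; y = λ·(15 - 9) - 11 ≡ 17. → (9, 17)
add P: (9, 17) + (15, 11). λ = (11 - 17)/(15 - 9) ≡ 25/6 mod 31. 6⁻¹ ≡ 26 (mod 31) since 6·26 = 156 ≡ 1, so λ ≡ 30.
  x = λ² - 9 - 15 = 900 - 24 ≡ 8; y = λ·(9 - 8) - 17 ≡ 13. → (8, 13)
double: tangent at (8, 13): λ = (3·8² + 27)/(2·13) ≡ 2/26. 26⁻¹ ≡ 6 (mod 31) since 26·6 = 156 ≡ 1, so λ ≡ 2·6 ≡ 12.
  x = λ² - 8 - 8 = 144 - 16 ≡ 4; y = λ·(8 - 4) - 13 ≡ 4. → (4, 4)
add P: (4, 4) + (15, 11). λ = (11 - 4)/(15 - 4) ≡ 7/11 mod 31. 11⁻¹ ≡ 17 (mod 31), so λ ≡ 26.
  x = λ² - 4 - 15 = 676 - 19 ≡ 6; y = λ·(4 - 6) - 4 ≡ 6. → (6, 6)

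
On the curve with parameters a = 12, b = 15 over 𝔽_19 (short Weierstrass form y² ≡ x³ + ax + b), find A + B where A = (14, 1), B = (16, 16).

(12, 14)

(14, 1) + (16, 16). λ = (16 - 1)/(16 - 14) ≡ 15/2 mod 19. 2⁻¹ ≡ 10 (mod 19) since 2·10 = 20 ≡ 1, so λ ≡ 17.
  x = λ² - 14 - 16 = 289 - 30 ≡ 12; y = λ·(14 - 12) - 1 ≡ 14. → (12, 14)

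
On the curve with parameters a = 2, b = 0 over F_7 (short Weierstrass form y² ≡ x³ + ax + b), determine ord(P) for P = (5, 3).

8

2P: tangent at (5, 3): λ = (3·5² + 2)/(2·3) ≡ 0/6. 6⁻¹ ≡ 6 (mod 7), so λ ≡ 0·6 ≡ 0.
  x = λ² - 5 - 5 = 0 - 10 ≡ 4; y = λ·(5 - 4) - 3 ≡ 4. → (4, 4)
3P: (4, 4) + (5, 3). λ = (3 - 4)/(5 - 4) ≡ 6/1 mod 7. 1⁻¹ ≡ 1 (mod 7), so λ ≡ 6.
  x = λ² - 4 - 5 = 36 - 9 ≡ 6; y = λ·(4 - 6) - 4 ≡ 5. → (6, 5)
4P: (6, 5) + (5, 3). λ = (3 - 5)/(5 - 6) ≡ 5/6 mod 7. 6⁻¹ ≡ 6 (mod 7) since 6·6 = 36 ≡ 1, so λ ≡ 2.
  x = λ² - 6 - 5 = 4 - 11 ≡ 0; y = λ·(6 - 0) - 5 ≡ 0. → (0, 0)
5P: (0, 0) + (5, 3). λ = (3 - 0)/(5 - 0) ≡ 3/5 mod 7. 5⁻¹ ≡ 3 (mod 7), so λ ≡ 2.
  x = λ² - 0 - 5 = 4 - 5 ≡ 6; y = λ·(0 - 6) - 0 ≡ 2. → (6, 2)
6P: (6, 2) + (5, 3). λ = (3 - 2)/(5 - 6) ≡ 1/6 mod 7. 6⁻¹ ≡ 6 (mod 7), so λ ≡ 6.
  x = λ² - 6 - 5 = 36 - 11 ≡ 4; y = λ·(6 - 4) - 2 ≡ 3. → (4, 3)
7P: (4, 3) + (5, 3). λ = (3 - 3)/(5 - 4) ≡ 0/1 mod 7. 1⁻¹ ≡ 1 (mod 7), so λ ≡ 0.
  x = λ² - 4 - 5 = 0 - 9 ≡ 5; y = λ·(4 - 5) - 3 ≡ 4. → (5, 4)
8P: (5, 4) + (5, 3): same x and y₁ ≡ -y₂, so the sum is the point at infinity.
8P = the point at infinity, so the order is 8.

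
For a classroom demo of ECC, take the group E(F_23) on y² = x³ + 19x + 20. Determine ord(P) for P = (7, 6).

8

2P: tangent at (7, 6): λ = (3·7² + 19)/(2·6) ≡ 5/12. 12⁻¹ ≡ 2 (mod 23), so λ ≡ 5·2 ≡ 10.
  x = λ² - 7 - 7 = 100 - 14 ≡ 17; y = λ·(7 - 17) - 6 ≡ 9. → (17, 9)
3P: (17, 9) + (7, 6). λ = (6 - 9)/(7 - 17) ≡ 20/13 mod 23. 13⁻¹ ≡ 16 (mod 23), so λ ≡ 21.
  x = λ² - 17 - 7 = 441 - 24 ≡ 3; y = λ·(17 - 3) - 9 ≡ 9. → (3, 9)
4P: (3, 9) + (7, 6). λ = (6 - 9)/(7 - 3) ≡ 20/4 mod 23. 4⁻¹ ≡ 6 (mod 23) since 4·6 = 24 ≡ 1, so λ ≡ 5.
  x = λ² - 3 - 7 = 25 - 10 ≡ 15; y = λ·(3 - 15) - 9 ≡ 0. → (15, 0)
5P: (15, 0) + (7, 6). λ = (6 - 0)/(7 - 15) ≡ 6/15 mod 23. 15⁻¹ ≡ 20 (mod 23), so λ ≡ 5.
  x = λ² - 15 - 7 = 25 - 22 ≡ 3; y = λ·(15 - 3) - 0 ≡ 14. → (3, 14)
6P: (3, 14) + (7, 6). λ = (6 - 14)/(7 - 3) ≡ 15/4 mod 23. 4⁻¹ ≡ 6 (mod 23), so λ ≡ 21.
  x = λ² - 3 - 7 = 441 - 10 ≡ 17; y = λ·(3 - 17) - 14 ≡ 14. → (17, 14)
7P: (17, 14) + (7, 6). λ = (6 - 14)/(7 - 17) ≡ 15/13 mod 23. 13⁻¹ ≡ 16 (mod 23), so λ ≡ 10.
  x = λ² - 17 - 7 = 100 - 24 ≡ 7; y = λ·(17 - 7) - 14 ≡ 17. → (7, 17)
8P: (7, 17) + (7, 6): same x and y₁ ≡ -y₂, so the sum is the point at infinity.
8P = the point at infinity, so the order is 8.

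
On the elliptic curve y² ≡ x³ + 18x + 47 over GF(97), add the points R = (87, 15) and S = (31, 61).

(33, 3)

(87, 15) + (31, 61). λ = (61 - 15)/(31 - 87) ≡ 46/41 mod 97. 41⁻¹ ≡ 71 (mod 97) since 41·71 = 2911 ≡ 1, so λ ≡ 65.
  x = λ² - 87 - 31 = 4225 - 118 ≡ 33; y = λ·(87 - 33) - 15 ≡ 3. → (33, 3)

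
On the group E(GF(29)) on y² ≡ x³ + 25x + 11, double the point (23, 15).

(11, 15)

tangent at (23, 15): λ = (3·23² + 25)/(2·15) ≡ 17/1. 1⁻¹ ≡ 1 (mod 29), so λ ≡ 17·1 ≡ 17.
  x = λ² - 23 - 23 = 289 - 46 ≡ 11; y = λ·(23 - 11) - 15 ≡ 15. → (11, 15)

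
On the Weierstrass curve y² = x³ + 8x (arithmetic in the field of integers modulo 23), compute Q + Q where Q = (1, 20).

(2, 1)

tangent at (1, 20): λ = (3·1² + 8)/(2·20) ≡ 11/17. 17⁻¹ ≡ 19 (mod 23), so λ ≡ 11·19 ≡ 2.
  x = λ² - 1 - 1 = 4 - 2 ≡ 2; y = λ·(1 - 2) - 20 ≡ 1. → (2, 1)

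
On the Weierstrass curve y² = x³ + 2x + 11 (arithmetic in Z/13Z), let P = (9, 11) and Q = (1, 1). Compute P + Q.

(7, 11)

(9, 11) + (1, 1). λ = (1 - 11)/(1 - 9) ≡ 3/5 mod 13. 5⁻¹ ≡ 8 (mod 13), so λ ≡ 11.
  x = λ² - 9 - 1 = 121 - 10 ≡ 7; y = λ·(9 - 7) - 11 ≡ 11. → (7, 11)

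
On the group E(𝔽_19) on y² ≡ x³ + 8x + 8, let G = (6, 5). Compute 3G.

(10, 10)

Repeated addition: build up to 3G.
2G: tangent at (6, 5): λ = (3·6² + 8)/(2·5) ≡ 2/10. 10⁻¹ ≡ 2 (mod 19), so λ ≡ 2·2 ≡ 4.
  x = λ² - 6 - 6 = 16 - 12 ≡ 4; y = λ·(6 - 4) - 5 ≡ 3. → (4, 3)
3G: (4, 3) + (6, 5). λ = (5 - 3)/(6 - 4) ≡ 2/2 mod 19. 2⁻¹ ≡ 10 (mod 19) since 2·10 = 20 ≡ 1, so λ ≡ 1.
  x = λ² - 4 - 6 = 1 - 10 ≡ 10; y = λ·(4 - 10) - 3 ≡ 10. → (10, 10)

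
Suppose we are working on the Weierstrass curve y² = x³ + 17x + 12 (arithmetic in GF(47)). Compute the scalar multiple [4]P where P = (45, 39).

Repeated addition: build up to 4P.
2P: tangent at (45, 39): λ = (3·45² + 17)/(2·39) ≡ 29/31. 31⁻¹ ≡ 44 (mod 47) since 31·44 = 1364 ≡ 1, so λ ≡ 29·44 ≡ 7.
  x = λ² - 45 - 45 = 49 - 90 ≡ 6; y = λ·(45 - 6) - 39 ≡ 46. → (6, 46)
3P: (6, 46) + (45, 39). λ = (39 - 46)/(45 - 6) ≡ 40/39 mod 47. 39⁻¹ ≡ 41 (mod 47) since 39·41 = 1599 ≡ 1, so λ ≡ 42.
  x = λ² - 6 - 45 = 1764 - 51 ≡ 21; y = λ·(6 - 21) - 46 ≡ 29. → (21, 29)
4P: (21, 29) + (45, 39). λ = (39 - 29)/(45 - 21) ≡ 10/24 mod 47. 24⁻¹ ≡ 2 (mod 47), so λ ≡ 20.
  x = λ² - 21 - 45 = 400 - 66 ≡ 5; y = λ·(21 - 5) - 29 ≡ 9. → (5, 9)

(5, 9)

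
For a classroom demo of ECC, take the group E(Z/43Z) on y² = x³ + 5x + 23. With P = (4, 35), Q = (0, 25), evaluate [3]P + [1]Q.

First 3P:
Repeated addition: build up to 3P.
2P: tangent at (4, 35): λ = (3·4² + 5)/(2·35) ≡ 10/27. 27⁻¹ ≡ 8 (mod 43), so λ ≡ 10·8 ≡ 37.
  x = λ² - 4 - 4 = 1369 - 8 ≡ 28; y = λ·(4 - 28) - 35 ≡ 23. → (28, 23)
3P: (28, 23) + (4, 35). λ = (35 - 23)/(4 - 28) ≡ 12/19 mod 43. 19⁻¹ ≡ 34 (mod 43), so λ ≡ 21.
  x = λ² - 28 - 4 = 441 - 32 ≡ 22; y = λ·(28 - 22) - 23 ≡ 17. → (22, 17)
3P = (22, 17).
Finally 3P + Q:
(22, 17) + (0, 25). λ = (25 - 17)/(0 - 22) ≡ 8/21 mod 43. 21⁻¹ ≡ 41 (mod 43), so λ ≡ 27.
  x = λ² - 22 - 0 = 729 - 22 ≡ 19; y = λ·(22 - 19) - 17 ≡ 21. → (19, 21)

(19, 21)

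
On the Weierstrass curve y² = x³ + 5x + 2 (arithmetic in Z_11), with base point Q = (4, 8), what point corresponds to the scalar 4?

(4, 3)

Repeated addition: build up to 4Q.
2Q: tangent at (4, 8): λ = (3·4² + 5)/(2·8) ≡ 9/5. 5⁻¹ ≡ 9 (mod 11), so λ ≡ 9·9 ≡ 4.
  x = λ² - 4 - 4 = 16 - 8 ≡ 8; y = λ·(4 - 8) - 8 ≡ 9. → (8, 9)
3Q: (8, 9) + (4, 8). λ = (8 - 9)/(4 - 8) ≡ 10/7 mod 11. 7⁻¹ ≡ 8 (mod 11) since 7·8 = 56 ≡ 1, so λ ≡ 3.
  x = λ² - 8 - 4 = 9 - 12 ≡ 8; y = λ·(8 - 8) - 9 ≡ 2. → (8, 2)
4Q: (8, 2) + (4, 8). λ = (8 - 2)/(4 - 8) ≡ 6/7 mod 11. 7⁻¹ ≡ 8 (mod 11), so λ ≡ 4.
  x = λ² - 8 - 4 = 16 - 12 ≡ 4; y = λ·(8 - 4) - 2 ≡ 3. → (4, 3)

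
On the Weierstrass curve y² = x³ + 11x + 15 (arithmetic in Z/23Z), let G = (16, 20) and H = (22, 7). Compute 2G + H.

(13, 20)

First 2G:
Repeated addition: build up to 2G.
2G: tangent at (16, 20): λ = (3·16² + 11)/(2·20) ≡ 20/17. 17⁻¹ ≡ 19 (mod 23), so λ ≡ 20·19 ≡ 12.
  x = λ² - 16 - 16 = 144 - 32 ≡ 20; y = λ·(16 - 20) - 20 ≡ 1. → (20, 1)
2G = (20, 1).
Finally 2G + H:
(20, 1) + (22, 7). λ = (7 - 1)/(22 - 20) ≡ 6/2 mod 23. 2⁻¹ ≡ 12 (mod 23), so λ ≡ 3.
  x = λ² - 20 - 22 = 9 - 42 ≡ 13; y = λ·(20 - 13) - 1 ≡ 20. → (13, 20)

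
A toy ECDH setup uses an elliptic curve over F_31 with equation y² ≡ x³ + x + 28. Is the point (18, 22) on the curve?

yes

y² = 22² ≡ 19; x³ + 1x + 28 = 5878 ≡ 19 (mod 31). 19 = 19.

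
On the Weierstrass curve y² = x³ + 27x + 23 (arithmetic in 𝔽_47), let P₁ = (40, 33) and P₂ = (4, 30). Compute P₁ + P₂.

(19, 4)

(40, 33) + (4, 30). λ = (30 - 33)/(4 - 40) ≡ 44/11 mod 47. 11⁻¹ ≡ 30 (mod 47), so λ ≡ 4.
  x = λ² - 40 - 4 = 16 - 44 ≡ 19; y = λ·(40 - 19) - 33 ≡ 4. → (19, 4)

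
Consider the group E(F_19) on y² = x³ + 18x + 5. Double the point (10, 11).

tangent at (10, 11): λ = (3·10² + 18)/(2·11) ≡ 14/3. 3⁻¹ ≡ 13 (mod 19), so λ ≡ 14·13 ≡ 11.
  x = λ² - 10 - 10 = 121 - 20 ≡ 6; y = λ·(10 - 6) - 11 ≡ 14. → (6, 14)

(6, 14)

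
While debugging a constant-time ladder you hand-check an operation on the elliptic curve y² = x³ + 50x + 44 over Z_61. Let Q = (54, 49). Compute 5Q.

Double-and-add on 5 = (101)₂. Start with Q = (54, 49) for the leading 1-bit.
double: tangent at (54, 49): λ = (3·54² + 50)/(2·49) ≡ 14/37. 37⁻¹ ≡ 33 (mod 61), so λ ≡ 14·33 ≡ 35.
  x = λ² - 54 - 54 = 1225 - 108 ≡ 19; y = λ·(54 - 19) - 49 ≡ 17. → (19, 17)
double: tangent at (19, 17): λ = (3·19² + 50)/(2·17) ≡ 35/34. 34⁻¹ ≡ 9 (mod 61), so λ ≡ 35·9 ≡ 10.
  x = λ² - 19 - 19 = 100 - 38 ≡ 1; y = λ·(19 - 1) - 17 ≡ 41. → (1, 41)
add Q: (1, 41) + (54, 49). λ = (49 - 41)/(54 - 1) ≡ 8/53 mod 61. 53⁻¹ ≡ 38 (mod 61) since 53·38 = 2014 ≡ 1, so λ ≡ 60.
  x = λ² - 1 - 54 = 3600 - 55 ≡ 7; y = λ·(1 - 7) - 41 ≡ 26. → (7, 26)

(7, 26)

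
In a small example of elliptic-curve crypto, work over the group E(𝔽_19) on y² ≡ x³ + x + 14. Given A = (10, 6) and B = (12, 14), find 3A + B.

(17, 2)

First 3A:
Repeated addition: build up to 3A.
2A: tangent at (10, 6): λ = (3·10² + 1)/(2·6) ≡ 16/12. 12⁻¹ ≡ 8 (mod 19), so λ ≡ 16·8 ≡ 14.
  x = λ² - 10 - 10 = 196 - 20 ≡ 5; y = λ·(10 - 5) - 6 ≡ 7. → (5, 7)
3A: (5, 7) + (10, 6). λ = (6 - 7)/(10 - 5) ≡ 18/5 mod 19. 5⁻¹ ≡ 4 (mod 19), so λ ≡ 15.
  x = λ² - 5 - 10 = 225 - 15 ≡ 1; y = λ·(5 - 1) - 7 ≡ 15. → (1, 15)
3A = (1, 15).
Finally 3A + B:
(1, 15) + (12, 14). λ = (14 - 15)/(12 - 1) ≡ 18/11 mod 19. 11⁻¹ ≡ 7 (mod 19), so λ ≡ 12.
  x = λ² - 1 - 12 = 144 - 13 ≡ 17; y = λ·(1 - 17) - 15 ≡ 2. → (17, 2)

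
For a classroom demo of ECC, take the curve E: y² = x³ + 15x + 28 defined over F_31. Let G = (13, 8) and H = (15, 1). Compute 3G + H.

(3, 21)

First 3G:
Repeated addition: build up to 3G.
2G: tangent at (13, 8): λ = (3·13² + 15)/(2·8) ≡ 26/16. 16⁻¹ ≡ 2 (mod 31) since 16·2 = 32 ≡ 1, so λ ≡ 26·2 ≡ 21.
  x = λ² - 13 - 13 = 441 - 26 ≡ 12; y = λ·(13 - 12) - 8 ≡ 13. → (12, 13)
3G: (12, 13) + (13, 8). λ = (8 - 13)/(13 - 12) ≡ 26/1 mod 31. 1⁻¹ ≡ 1 (mod 31), so λ ≡ 26.
  x = λ² - 12 - 13 = 676 - 25 ≡ 0; y = λ·(12 - 0) - 13 ≡ 20. → (0, 20)
3G = (0, 20).
Finally 3G + H:
(0, 20) + (15, 1). λ = (1 - 20)/(15 - 0) ≡ 12/15 mod 31. 15⁻¹ ≡ 29 (mod 31), so λ ≡ 7.
  x = λ² - 0 - 15 = 49 - 15 ≡ 3; y = λ·(0 - 3) - 20 ≡ 21. → (3, 21)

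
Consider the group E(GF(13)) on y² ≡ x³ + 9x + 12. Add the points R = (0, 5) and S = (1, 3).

(0, 5) + (1, 3). λ = (3 - 5)/(1 - 0) ≡ 11/1 mod 13. 1⁻¹ ≡ 1 (mod 13) since 1·1 = 1 ≡ 1, so λ ≡ 11.
  x = λ² - 0 - 1 = 121 - 1 ≡ 3; y = λ·(0 - 3) - 5 ≡ 1. → (3, 1)

(3, 1)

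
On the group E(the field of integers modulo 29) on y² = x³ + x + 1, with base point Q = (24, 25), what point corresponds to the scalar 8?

Repeated addition: build up to 8Q.
2Q: tangent at (24, 25): λ = (3·24² + 1)/(2·25) ≡ 18/21. 21⁻¹ ≡ 18 (mod 29), so λ ≡ 18·18 ≡ 5.
  x = λ² - 24 - 24 = 25 - 48 ≡ 6; y = λ·(24 - 6) - 25 ≡ 7. → (6, 7)
3Q: (6, 7) + (24, 25). λ = (25 - 7)/(24 - 6) ≡ 18/18 mod 29. 18⁻¹ ≡ 21 (mod 29), so λ ≡ 1.
  x = λ² - 6 - 24 = 1 - 30 ≡ 0; y = λ·(6 - 0) - 7 ≡ 28. → (0, 28)
4Q: (0, 28) + (24, 25). λ = (25 - 28)/(24 - 0) ≡ 26/24 mod 29. 24⁻¹ ≡ 23 (mod 29), so λ ≡ 18.
  x = λ² - 0 - 24 = 324 - 24 ≡ 10; y = λ·(0 - 10) - 28 ≡ 24. → (10, 24)
5Q: (10, 24) + (24, 25). λ = (25 - 24)/(24 - 10) ≡ 1/14 mod 29. 14⁻¹ ≡ 27 (mod 29) since 14·27 = 378 ≡ 1, so λ ≡ 27.
  x = λ² - 10 - 24 = 729 - 34 ≡ 28; y = λ·(10 - 28) - 24 ≡ 12. → (28, 12)
6Q: (28, 12) + (24, 25). λ = (25 - 12)/(24 - 28) ≡ 13/25 mod 29. 25⁻¹ ≡ 7 (mod 29), so λ ≡ 4.
  x = λ² - 28 - 24 = 16 - 52 ≡ 22; y = λ·(28 - 22) - 12 ≡ 12. → (22, 12)
7Q: (22, 12) + (24, 25). λ = (25 - 12)/(24 - 22) ≡ 13/2 mod 29. 2⁻¹ ≡ 15 (mod 29), so λ ≡ 21.
  x = λ² - 22 - 24 = 441 - 46 ≡ 18; y = λ·(22 - 18) - 12 ≡ 14. → (18, 14)
8Q: (18, 14) + (24, 25). λ = (25 - 14)/(24 - 18) ≡ 11/6 mod 29. 6⁻¹ ≡ 5 (mod 29), so λ ≡ 26.
  x = λ² - 18 - 24 = 676 - 42 ≡ 25; y = λ·(18 - 25) - 14 ≡ 7. → (25, 7)

(25, 7)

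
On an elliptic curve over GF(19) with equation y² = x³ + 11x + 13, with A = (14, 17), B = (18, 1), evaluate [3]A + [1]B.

First 3A:
Repeated addition: build up to 3A.
2A: tangent at (14, 17): λ = (3·14² + 11)/(2·17) ≡ 10/15. 15⁻¹ ≡ 14 (mod 19) since 15·14 = 210 ≡ 1, so λ ≡ 10·14 ≡ 7.
  x = λ² - 14 - 14 = 49 - 28 ≡ 2; y = λ·(14 - 2) - 17 ≡ 10. → (2, 10)
3A: (2, 10) + (14, 17). λ = (17 - 10)/(14 - 2) ≡ 7/12 mod 19. 12⁻¹ ≡ 8 (mod 19), so λ ≡ 18.
  x = λ² - 2 - 14 = 324 - 16 ≡ 4; y = λ·(2 - 4) - 10 ≡ 11. → (4, 11)
3A = (4, 11).
Finally 3A + B:
(4, 11) + (18, 1). λ = (1 - 11)/(18 - 4) ≡ 9/14 mod 19. 14⁻¹ ≡ 15 (mod 19), so λ ≡ 2.
  x = λ² - 4 - 18 = 4 - 22 ≡ 1; y = λ·(4 - 1) - 11 ≡ 14. → (1, 14)

(1, 14)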